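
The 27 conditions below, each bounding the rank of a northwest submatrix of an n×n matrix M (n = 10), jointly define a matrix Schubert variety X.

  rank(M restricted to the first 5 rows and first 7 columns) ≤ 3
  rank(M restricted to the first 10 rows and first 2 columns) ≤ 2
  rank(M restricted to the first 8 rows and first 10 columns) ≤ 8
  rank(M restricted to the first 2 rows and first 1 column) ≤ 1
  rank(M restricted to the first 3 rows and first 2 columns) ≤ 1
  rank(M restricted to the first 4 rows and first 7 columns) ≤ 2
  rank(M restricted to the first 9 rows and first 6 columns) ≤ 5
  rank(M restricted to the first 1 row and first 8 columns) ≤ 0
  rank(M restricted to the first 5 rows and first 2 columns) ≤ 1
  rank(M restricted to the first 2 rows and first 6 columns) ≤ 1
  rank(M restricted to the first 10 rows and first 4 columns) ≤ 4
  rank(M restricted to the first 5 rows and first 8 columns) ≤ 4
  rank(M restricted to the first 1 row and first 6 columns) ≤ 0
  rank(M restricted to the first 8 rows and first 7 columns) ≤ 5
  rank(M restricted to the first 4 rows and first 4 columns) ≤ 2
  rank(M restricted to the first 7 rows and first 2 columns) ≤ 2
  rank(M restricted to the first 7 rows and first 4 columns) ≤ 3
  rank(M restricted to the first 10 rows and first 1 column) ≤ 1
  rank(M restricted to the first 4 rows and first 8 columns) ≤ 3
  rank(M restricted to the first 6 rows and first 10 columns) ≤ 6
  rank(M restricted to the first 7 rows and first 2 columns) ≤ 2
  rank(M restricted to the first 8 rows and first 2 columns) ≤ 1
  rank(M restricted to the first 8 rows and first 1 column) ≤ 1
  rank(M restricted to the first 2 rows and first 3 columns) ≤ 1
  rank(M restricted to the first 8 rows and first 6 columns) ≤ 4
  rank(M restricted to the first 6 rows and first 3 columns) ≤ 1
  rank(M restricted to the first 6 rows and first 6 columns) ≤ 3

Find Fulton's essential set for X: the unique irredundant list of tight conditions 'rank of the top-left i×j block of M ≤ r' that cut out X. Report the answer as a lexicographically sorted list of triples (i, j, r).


Computing R[i][j] = min implied NW-rank bound (n=10, 27 conditions):

  0, 0, 0, 0, 0, 0, 0, 0, 1, 1
  1, 1, 1, 1, 1, 1, 1, 1, 2, 2
  1, 1, 1, 2, 2, 2, 2, 2, 3, 3
  1, 1, 1, 2, 2, 2, 2, 3, 4, 4
  1, 1, 1, 2, 3, 3, 3, 4, 5, 5
  1, 1, 1, 2, 3, 3, 4, 5, 6, 6
  1, 1, 2, 3, 4, 4, 5, 6, 7, 7
  1, 1, 2, 3, 4, 4, 5, 6, 7, 8
  1, 2, 3, 4, 5, 5, 6, 7, 8, 9
  1, 2, 3, 4, 5, 6, 7, 8, 9, 10

giving w = (9, 1, 4, 8, 5, 7, 3, 10, 2, 6) via Δ²R.

Fulton essential set (6 of the 23 Rothe cells):

[(1, 8, 0), (4, 7, 2), (6, 3, 1), (6, 6, 3), (8, 2, 1), (8, 6, 4)]


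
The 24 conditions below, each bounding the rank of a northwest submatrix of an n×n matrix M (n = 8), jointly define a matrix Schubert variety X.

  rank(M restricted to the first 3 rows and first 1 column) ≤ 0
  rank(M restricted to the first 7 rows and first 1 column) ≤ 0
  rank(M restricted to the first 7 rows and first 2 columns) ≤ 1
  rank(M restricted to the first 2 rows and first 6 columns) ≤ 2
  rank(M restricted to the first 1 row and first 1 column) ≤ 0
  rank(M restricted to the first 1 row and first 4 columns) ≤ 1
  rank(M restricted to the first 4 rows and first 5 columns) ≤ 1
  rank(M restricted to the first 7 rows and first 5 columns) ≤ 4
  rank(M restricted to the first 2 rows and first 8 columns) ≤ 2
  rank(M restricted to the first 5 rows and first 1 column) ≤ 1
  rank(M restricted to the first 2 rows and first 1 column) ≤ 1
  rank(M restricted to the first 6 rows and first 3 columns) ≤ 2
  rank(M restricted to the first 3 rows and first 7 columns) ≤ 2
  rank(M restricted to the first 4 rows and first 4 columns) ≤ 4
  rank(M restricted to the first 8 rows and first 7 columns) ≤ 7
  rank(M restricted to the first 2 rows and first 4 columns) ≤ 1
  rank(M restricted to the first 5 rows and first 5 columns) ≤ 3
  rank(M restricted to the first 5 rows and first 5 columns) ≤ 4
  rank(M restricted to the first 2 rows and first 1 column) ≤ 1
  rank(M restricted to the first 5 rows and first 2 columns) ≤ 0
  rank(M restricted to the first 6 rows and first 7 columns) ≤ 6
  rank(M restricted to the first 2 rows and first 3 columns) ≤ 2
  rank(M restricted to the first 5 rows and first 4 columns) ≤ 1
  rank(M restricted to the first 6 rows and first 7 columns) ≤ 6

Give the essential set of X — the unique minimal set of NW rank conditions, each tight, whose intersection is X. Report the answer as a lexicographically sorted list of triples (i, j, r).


The tightest implied rank at each (i,j), from the 24 conditions:

  i=1: 0 0 1 1 1 1 1 1
  i=2: 0 0 1 1 1 2 2 2
  i=3: 0 0 1 1 1 2 2 3
  i=4: 0 0 1 1 1 2 3 4
  i=5: 0 0 1 1 2 3 4 5
  i=6: 0 1 2 2 3 4 5 6
  i=7: 0 1 2 3 4 5 6 7
  i=8: 1 2 3 4 5 6 7 8

so w = (3, 6, 8, 7, 5, 2, 4, 1).

Fulton essential set (5 of the 20 Rothe cells):

[(3, 7, 2), (4, 5, 1), (5, 2, 0), (5, 4, 1), (7, 1, 0)]


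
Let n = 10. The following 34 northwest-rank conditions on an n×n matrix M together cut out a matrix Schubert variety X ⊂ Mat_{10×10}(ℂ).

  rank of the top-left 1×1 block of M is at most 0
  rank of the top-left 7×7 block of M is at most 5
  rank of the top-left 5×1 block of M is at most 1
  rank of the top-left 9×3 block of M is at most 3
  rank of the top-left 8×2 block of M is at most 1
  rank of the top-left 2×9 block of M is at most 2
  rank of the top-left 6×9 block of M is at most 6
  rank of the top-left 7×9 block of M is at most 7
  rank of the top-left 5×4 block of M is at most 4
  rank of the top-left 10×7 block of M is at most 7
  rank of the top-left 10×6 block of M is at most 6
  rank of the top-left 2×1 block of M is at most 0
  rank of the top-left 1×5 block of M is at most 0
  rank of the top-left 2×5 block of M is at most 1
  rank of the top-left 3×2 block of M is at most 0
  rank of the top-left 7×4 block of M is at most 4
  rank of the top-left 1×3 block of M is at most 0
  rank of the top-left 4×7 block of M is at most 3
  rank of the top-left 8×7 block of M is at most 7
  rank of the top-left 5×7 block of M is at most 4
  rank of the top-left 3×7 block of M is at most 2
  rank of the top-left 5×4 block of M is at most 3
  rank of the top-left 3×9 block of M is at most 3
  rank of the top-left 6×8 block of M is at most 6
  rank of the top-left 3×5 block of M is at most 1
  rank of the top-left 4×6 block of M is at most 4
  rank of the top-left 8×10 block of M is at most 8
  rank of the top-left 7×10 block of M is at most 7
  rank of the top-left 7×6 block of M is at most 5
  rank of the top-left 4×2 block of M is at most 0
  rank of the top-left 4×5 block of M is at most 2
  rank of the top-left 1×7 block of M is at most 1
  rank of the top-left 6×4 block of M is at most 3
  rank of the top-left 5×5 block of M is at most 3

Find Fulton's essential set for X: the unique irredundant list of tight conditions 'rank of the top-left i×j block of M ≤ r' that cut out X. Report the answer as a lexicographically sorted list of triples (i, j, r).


Computing R[i][j] = min implied NW-rank bound (n=10, 34 conditions):

  0  0  0  0  0  1  1  1  1  1
  0  0  1  1  1  2  2  2  2  2
  0  0  1  1  1  2  2  3  3  3
  0  0  1  2  2  3  3  4  4  4
  1  1  2  3  3  4  4  5  5  5
  1  1  2  3  4  5  5  6  6  6
  1  1  2  3  4  5  5  6  7  7
  1  1  2  3  4  5  6  7  8  8
  1  2  3  4  5  6  7  8  9  9
  1  2  3  4  5  6  7  8  9  10

the unique w with this rank table is (6, 3, 8, 4, 1, 5, 9, 7, 2, 10).

ℓ(w)=18; the 6 essential cells (i,j,r):

[(1, 5, 0), (3, 5, 1), (3, 7, 2), (4, 2, 0), (7, 7, 5), (8, 2, 1)]


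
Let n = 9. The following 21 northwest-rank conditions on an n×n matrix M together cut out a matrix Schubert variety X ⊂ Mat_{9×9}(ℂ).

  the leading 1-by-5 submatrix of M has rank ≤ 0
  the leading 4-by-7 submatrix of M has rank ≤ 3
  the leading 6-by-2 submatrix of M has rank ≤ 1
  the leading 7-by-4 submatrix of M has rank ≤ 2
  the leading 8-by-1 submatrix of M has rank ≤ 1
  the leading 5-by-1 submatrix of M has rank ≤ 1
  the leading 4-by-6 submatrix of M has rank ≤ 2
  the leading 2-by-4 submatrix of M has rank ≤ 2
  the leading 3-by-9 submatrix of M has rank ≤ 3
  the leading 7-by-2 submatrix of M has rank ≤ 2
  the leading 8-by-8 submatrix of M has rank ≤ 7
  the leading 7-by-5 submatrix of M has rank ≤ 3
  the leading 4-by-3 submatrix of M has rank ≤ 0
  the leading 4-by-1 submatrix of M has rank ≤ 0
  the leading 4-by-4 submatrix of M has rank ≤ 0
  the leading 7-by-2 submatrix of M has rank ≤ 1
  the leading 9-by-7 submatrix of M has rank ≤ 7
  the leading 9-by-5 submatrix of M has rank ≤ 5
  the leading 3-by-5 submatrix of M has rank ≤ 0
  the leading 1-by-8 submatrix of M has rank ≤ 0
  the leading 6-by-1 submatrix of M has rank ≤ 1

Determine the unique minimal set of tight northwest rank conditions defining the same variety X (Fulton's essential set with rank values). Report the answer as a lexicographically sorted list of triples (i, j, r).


The tightest implied rank at each (i,j), from the 21 conditions:

  i=1: 0, 0, 0, 0, 0, 0, 0, 0, 1
  i=2: 0, 0, 0, 0, 0, 1, 1, 1, 2
  i=3: 0, 0, 0, 0, 0, 1, 2, 2, 3
  i=4: 0, 0, 0, 0, 1, 2, 3, 3, 4
  i=5: 1, 1, 1, 1, 2, 3, 4, 4, 5
  i=6: 1, 1, 2, 2, 3, 4, 5, 5, 6
  i=7: 1, 1, 2, 2, 3, 4, 5, 6, 7
  i=8: 1, 2, 3, 3, 4, 5, 6, 7, 8
  i=9: 1, 2, 3, 4, 5, 6, 7, 8, 9

second differences of R give the permutation w = (9, 6, 7, 5, 1, 3, 8, 2, 4).

5 SE-corners of the 25-cell Rothe diagram give Ess(w):

[(1, 8, 0), (3, 5, 0), (4, 4, 0), (7, 2, 1), (7, 4, 2)]


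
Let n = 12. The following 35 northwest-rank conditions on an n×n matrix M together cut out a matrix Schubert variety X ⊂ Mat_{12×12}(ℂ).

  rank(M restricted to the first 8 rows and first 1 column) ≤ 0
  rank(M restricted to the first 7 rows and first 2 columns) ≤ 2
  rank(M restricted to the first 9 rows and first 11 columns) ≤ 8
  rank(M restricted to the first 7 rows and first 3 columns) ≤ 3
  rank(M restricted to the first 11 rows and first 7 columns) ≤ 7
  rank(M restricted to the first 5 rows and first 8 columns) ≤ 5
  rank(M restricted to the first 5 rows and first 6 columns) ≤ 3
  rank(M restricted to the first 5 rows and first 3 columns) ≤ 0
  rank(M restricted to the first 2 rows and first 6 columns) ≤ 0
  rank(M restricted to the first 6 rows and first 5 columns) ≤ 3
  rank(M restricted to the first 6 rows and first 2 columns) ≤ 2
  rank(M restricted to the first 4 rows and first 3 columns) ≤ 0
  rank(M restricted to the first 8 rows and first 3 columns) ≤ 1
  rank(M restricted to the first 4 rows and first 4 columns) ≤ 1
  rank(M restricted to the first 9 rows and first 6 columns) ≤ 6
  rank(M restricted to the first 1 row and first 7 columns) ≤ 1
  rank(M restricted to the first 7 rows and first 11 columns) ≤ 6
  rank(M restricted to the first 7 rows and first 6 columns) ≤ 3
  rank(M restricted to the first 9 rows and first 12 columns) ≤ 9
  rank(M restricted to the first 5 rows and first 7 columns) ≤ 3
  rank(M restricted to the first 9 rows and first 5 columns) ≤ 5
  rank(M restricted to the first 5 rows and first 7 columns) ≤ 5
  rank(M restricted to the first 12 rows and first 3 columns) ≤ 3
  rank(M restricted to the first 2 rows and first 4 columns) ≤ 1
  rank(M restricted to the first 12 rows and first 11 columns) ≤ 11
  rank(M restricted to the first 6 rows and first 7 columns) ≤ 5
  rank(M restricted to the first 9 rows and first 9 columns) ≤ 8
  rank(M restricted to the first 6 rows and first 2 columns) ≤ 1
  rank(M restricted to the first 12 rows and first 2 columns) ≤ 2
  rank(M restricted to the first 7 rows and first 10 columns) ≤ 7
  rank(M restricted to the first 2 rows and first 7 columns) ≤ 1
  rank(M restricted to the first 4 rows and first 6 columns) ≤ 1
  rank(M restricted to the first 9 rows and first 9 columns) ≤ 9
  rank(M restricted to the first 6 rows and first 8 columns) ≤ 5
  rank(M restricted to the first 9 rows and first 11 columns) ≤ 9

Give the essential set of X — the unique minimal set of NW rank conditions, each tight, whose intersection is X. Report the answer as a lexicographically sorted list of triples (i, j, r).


Propagating the 35 rank bounds to every northwest block:

  i=1: 0 | 0 | 0 | 0 | 0 | 0 | 1 | 1 | 1 | 1 | 1 | 1
  i=2: 0 | 0 | 0 | 0 | 0 | 0 | 1 | 2 | 2 | 2 | 2 | 2
  i=3: 0 | 0 | 0 | 1 | 1 | 1 | 2 | 3 | 3 | 3 | 3 | 3
  i=4: 0 | 0 | 0 | 1 | 1 | 1 | 2 | 3 | 4 | 4 | 4 | 4
  i=5: 0 | 0 | 0 | 1 | 2 | 2 | 3 | 4 | 5 | 5 | 5 | 5
  i=6: 0 | 1 | 1 | 2 | 3 | 3 | 4 | 5 | 6 | 6 | 6 | 6
  i=7: 0 | 1 | 1 | 2 | 3 | 3 | 4 | 5 | 6 | 6 | 6 | 7
  i=8: 0 | 1 | 1 | 2 | 3 | 4 | 5 | 6 | 7 | 7 | 7 | 8
  i=9: 1 | 2 | 2 | 3 | 4 | 5 | 6 | 7 | 8 | 8 | 8 | 9
  i=10: 1 | 2 | 3 | 4 | 5 | 6 | 7 | 8 | 9 | 9 | 9 | 10
  i=11: 1 | 2 | 3 | 4 | 5 | 6 | 7 | 8 | 9 | 10 | 10 | 11
  i=12: 1 | 2 | 3 | 4 | 5 | 6 | 7 | 8 | 9 | 10 | 11 | 12

giving w = (7, 8, 4, 9, 5, 2, 12, 6, 1, 3, 10, 11) via Δ²R.

ℓ(w)=31; the 7 essential cells (i,j,r):

[(2, 6, 0), (4, 6, 1), (5, 3, 0), (7, 6, 3), (7, 11, 6), (8, 1, 0), (8, 3, 1)]


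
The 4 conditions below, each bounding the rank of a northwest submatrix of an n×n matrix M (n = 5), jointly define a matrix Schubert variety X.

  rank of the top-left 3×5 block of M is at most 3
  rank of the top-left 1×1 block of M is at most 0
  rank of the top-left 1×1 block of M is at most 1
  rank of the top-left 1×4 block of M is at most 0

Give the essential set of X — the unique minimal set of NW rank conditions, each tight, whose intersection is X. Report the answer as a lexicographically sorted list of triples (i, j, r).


Reconstructing r_w from the 4 given conditions:

  i=1: 0  0  0  0  1
  i=2: 1  1  1  1  2
  i=3: 1  2  2  2  3
  i=4: 1  2  3  3  4
  i=5: 1  2  3  4  5

so w = (5, 1, 2, 3, 4).

ℓ(w)=4; the 1 essential cell (i,j,r):

[(1, 4, 0)]


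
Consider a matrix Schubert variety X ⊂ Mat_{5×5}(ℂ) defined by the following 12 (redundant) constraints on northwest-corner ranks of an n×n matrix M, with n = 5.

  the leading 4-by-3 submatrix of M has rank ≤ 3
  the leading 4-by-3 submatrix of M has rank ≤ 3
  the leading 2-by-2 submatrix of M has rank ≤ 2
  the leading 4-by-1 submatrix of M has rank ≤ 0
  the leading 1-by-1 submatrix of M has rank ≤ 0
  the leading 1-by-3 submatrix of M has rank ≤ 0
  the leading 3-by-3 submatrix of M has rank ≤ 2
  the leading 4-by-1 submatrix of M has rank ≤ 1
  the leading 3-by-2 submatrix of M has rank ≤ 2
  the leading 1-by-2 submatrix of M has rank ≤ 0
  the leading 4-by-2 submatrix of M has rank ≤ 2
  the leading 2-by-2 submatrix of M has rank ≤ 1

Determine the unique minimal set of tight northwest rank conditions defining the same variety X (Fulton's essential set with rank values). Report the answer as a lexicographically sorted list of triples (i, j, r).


The tightest implied rank at each (i,j), from the 12 conditions:

  row 1: 0, 0, 0, 1, 1
  row 2: 0, 1, 1, 2, 2
  row 3: 0, 1, 2, 3, 3
  row 4: 0, 1, 2, 3, 4
  row 5: 1, 2, 3, 4, 5

giving w = (4, 2, 3, 5, 1) via Δ²R.

|D(w)|=6, |Ess(w)|=2:

[(1, 3, 0), (4, 1, 0)]


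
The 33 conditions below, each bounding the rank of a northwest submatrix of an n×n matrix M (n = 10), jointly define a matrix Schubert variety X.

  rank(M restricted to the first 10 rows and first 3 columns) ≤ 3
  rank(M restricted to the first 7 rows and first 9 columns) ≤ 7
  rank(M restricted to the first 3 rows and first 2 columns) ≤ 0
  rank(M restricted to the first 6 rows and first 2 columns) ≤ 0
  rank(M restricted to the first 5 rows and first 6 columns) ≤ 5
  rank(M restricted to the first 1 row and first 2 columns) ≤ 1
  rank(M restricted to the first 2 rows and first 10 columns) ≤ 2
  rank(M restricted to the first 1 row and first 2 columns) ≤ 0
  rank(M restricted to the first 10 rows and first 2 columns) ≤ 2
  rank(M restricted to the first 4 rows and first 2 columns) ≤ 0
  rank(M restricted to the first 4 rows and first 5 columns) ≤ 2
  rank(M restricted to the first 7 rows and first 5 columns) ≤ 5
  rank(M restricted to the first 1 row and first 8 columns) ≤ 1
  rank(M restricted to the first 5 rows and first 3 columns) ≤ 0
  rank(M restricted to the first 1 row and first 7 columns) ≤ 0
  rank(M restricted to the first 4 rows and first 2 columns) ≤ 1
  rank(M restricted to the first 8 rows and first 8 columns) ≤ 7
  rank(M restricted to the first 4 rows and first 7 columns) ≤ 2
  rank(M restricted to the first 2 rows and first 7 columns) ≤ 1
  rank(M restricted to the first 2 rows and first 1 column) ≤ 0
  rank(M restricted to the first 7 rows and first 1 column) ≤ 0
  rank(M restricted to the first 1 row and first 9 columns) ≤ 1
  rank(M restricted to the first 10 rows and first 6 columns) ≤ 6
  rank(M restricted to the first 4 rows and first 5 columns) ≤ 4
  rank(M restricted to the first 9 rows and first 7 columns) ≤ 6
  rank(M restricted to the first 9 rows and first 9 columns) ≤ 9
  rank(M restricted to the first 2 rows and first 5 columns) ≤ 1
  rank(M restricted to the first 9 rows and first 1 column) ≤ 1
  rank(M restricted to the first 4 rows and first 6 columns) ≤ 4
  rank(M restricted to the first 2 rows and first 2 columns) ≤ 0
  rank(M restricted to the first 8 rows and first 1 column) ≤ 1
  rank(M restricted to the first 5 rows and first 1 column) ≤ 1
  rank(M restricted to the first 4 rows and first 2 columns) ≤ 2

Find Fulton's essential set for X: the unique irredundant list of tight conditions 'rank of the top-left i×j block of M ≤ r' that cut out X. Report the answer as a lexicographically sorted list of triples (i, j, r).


Rank table r_w(10×10) implied by the 33 constraints:

  0 0 0 0 0 0 0 1 1 1
  0 0 0 1 1 1 1 2 2 2
  0 0 0 1 2 2 2 3 3 3
  0 0 0 1 2 2 2 3 4 4
  0 0 0 1 2 3 3 4 5 5
  0 0 1 2 3 4 4 5 6 6
  0 1 2 3 4 5 5 6 7 7
  1 2 3 4 5 6 6 7 8 8
  1 2 3 4 5 6 6 7 8 9
  1 2 3 4 5 6 7 8 9 10

so w = (8, 4, 5, 9, 6, 3, 2, 1, 10, 7).

ℓ(w)=25; the 6 essential cells (i,j,r):

[(1, 7, 0), (4, 7, 2), (5, 3, 0), (6, 2, 0), (7, 1, 0), (9, 7, 6)]


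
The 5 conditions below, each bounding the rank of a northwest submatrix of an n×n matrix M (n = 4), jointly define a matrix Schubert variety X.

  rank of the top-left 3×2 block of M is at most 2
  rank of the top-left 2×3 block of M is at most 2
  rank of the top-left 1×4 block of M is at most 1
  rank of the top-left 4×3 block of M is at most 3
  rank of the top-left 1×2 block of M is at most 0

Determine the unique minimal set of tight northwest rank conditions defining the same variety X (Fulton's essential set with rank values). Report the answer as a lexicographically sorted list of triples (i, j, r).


Reconstructing r_w from the 5 given conditions:

  i=1: 0 | 0 | 1 | 1
  i=2: 1 | 1 | 2 | 2
  i=3: 1 | 2 | 3 | 3
  i=4: 1 | 2 | 3 | 4

giving w = (3, 1, 2, 4) via Δ²R.

1 SE-corner of the 2-cell Rothe diagram gives Ess(w):

[(1, 2, 0)]


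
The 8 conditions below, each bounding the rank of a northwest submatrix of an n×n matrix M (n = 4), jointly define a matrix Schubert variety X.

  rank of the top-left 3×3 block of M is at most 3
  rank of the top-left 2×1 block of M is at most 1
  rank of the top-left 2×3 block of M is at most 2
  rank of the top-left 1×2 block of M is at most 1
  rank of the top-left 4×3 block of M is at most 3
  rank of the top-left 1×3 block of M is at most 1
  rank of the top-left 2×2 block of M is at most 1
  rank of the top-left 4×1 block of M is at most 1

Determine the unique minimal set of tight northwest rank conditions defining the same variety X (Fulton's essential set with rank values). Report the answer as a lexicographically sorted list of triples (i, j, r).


Reconstructing r_w from the 8 given conditions:

  i=1: 1 | 1 | 1 | 1
  i=2: 1 | 1 | 2 | 2
  i=3: 1 | 2 | 3 | 3
  i=4: 1 | 2 | 3 | 4

second differences of R give the permutation w = (1, 3, 2, 4).

ℓ(w)=1; the 1 essential cell (i,j,r):

[(2, 2, 1)]


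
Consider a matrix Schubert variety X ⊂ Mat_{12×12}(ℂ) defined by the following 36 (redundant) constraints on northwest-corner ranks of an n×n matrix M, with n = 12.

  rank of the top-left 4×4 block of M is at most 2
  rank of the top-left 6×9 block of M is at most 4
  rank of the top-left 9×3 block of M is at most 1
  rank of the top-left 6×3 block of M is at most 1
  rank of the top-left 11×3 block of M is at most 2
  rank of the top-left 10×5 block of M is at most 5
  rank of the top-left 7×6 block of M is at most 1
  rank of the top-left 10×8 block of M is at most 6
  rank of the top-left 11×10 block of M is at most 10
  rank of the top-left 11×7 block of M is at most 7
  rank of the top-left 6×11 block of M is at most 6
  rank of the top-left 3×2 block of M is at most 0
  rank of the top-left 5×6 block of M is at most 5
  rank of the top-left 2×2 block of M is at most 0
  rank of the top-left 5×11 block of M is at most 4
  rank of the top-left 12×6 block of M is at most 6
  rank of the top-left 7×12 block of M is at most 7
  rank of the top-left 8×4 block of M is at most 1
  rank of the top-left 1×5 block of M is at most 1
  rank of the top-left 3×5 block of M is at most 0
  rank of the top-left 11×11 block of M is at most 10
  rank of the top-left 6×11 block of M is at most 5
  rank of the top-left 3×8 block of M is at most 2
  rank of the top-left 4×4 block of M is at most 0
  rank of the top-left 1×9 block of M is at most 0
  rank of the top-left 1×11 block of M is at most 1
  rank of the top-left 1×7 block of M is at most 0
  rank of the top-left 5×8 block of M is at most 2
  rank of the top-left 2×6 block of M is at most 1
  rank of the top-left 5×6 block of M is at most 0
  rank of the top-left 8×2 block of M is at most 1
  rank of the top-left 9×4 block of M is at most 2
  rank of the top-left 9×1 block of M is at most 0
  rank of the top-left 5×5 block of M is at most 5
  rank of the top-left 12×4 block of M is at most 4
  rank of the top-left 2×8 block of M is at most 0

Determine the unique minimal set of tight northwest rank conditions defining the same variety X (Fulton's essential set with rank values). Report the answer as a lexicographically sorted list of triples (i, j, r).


The tightest implied rank at each (i,j), from the 36 conditions:

  R[1]: 0 | 0 | 0 | 0 | 0 | 0 | 0 | 0 | 0 | 1 | 1 | 1
  R[2]: 0 | 0 | 0 | 0 | 0 | 0 | 0 | 0 | 1 | 2 | 2 | 2
  R[3]: 0 | 0 | 0 | 0 | 0 | 0 | 1 | 1 | 2 | 3 | 3 | 3
  R[4]: 0 | 0 | 0 | 0 | 0 | 0 | 1 | 2 | 3 | 4 | 4 | 4
  R[5]: 0 | 0 | 0 | 0 | 0 | 0 | 1 | 2 | 3 | 4 | 4 | 5
  R[6]: 0 | 1 | 1 | 1 | 1 | 1 | 2 | 3 | 4 | 5 | 5 | 6
  R[7]: 0 | 1 | 1 | 1 | 1 | 1 | 2 | 3 | 4 | 5 | 6 | 7
  R[8]: 0 | 1 | 1 | 1 | 2 | 2 | 3 | 4 | 5 | 6 | 7 | 8
  R[9]: 0 | 1 | 1 | 2 | 3 | 3 | 4 | 5 | 6 | 7 | 8 | 9
  R[10]: 1 | 2 | 2 | 3 | 4 | 4 | 5 | 6 | 7 | 8 | 9 | 10
  R[11]: 1 | 2 | 2 | 3 | 4 | 5 | 6 | 7 | 8 | 9 | 10 | 11
  R[12]: 1 | 2 | 3 | 4 | 5 | 6 | 7 | 8 | 9 | 10 | 11 | 12

hence w(1..12) = (10, 9, 7, 8, 12, 2, 11, 5, 4, 1, 6, 3).

Rothe diagram D(w) (48 cells), 9 SE-corners (essential conditions):

[(1, 9, 0), (2, 8, 0), (5, 6, 0), (5, 11, 4), (7, 6, 1), (8, 4, 1), (9, 1, 0), (9, 3, 1), (11, 3, 2)]


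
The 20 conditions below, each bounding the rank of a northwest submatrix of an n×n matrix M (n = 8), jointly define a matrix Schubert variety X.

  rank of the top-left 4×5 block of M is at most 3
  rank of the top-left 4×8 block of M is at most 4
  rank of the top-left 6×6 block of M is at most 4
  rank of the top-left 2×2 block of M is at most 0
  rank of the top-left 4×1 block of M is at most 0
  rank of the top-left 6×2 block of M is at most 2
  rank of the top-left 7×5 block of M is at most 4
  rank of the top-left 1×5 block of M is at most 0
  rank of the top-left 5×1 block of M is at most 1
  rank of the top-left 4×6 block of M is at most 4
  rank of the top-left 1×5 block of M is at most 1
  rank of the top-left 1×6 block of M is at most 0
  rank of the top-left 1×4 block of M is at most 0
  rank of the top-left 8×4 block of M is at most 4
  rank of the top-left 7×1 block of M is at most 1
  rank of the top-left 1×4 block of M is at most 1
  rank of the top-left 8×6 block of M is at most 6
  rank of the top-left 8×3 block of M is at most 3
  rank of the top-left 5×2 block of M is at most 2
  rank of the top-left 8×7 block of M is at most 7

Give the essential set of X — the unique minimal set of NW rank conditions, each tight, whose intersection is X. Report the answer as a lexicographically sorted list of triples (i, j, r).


Computing R[i][j] = min implied NW-rank bound (n=8, 20 conditions):

  i=1: 0  0  0  0  0  0  1  1
  i=2: 0  0  1  1  1  1  2  2
  i=3: 0  1  2  2  2  2  3  3
  i=4: 0  1  2  3  3  3  4  4
  i=5: 1  2  3  4  4  4  5  5
  i=6: 1  2  3  4  4  4  5  6
  i=7: 1  2  3  4  4  5  6  7
  i=8: 1  2  3  4  5  6  7  8

hence w(1..8) = (7, 3, 2, 4, 1, 8, 6, 5).

Fulton essential set (5 of the 13 Rothe cells):

[(1, 6, 0), (2, 2, 0), (4, 1, 0), (6, 6, 4), (7, 5, 4)]


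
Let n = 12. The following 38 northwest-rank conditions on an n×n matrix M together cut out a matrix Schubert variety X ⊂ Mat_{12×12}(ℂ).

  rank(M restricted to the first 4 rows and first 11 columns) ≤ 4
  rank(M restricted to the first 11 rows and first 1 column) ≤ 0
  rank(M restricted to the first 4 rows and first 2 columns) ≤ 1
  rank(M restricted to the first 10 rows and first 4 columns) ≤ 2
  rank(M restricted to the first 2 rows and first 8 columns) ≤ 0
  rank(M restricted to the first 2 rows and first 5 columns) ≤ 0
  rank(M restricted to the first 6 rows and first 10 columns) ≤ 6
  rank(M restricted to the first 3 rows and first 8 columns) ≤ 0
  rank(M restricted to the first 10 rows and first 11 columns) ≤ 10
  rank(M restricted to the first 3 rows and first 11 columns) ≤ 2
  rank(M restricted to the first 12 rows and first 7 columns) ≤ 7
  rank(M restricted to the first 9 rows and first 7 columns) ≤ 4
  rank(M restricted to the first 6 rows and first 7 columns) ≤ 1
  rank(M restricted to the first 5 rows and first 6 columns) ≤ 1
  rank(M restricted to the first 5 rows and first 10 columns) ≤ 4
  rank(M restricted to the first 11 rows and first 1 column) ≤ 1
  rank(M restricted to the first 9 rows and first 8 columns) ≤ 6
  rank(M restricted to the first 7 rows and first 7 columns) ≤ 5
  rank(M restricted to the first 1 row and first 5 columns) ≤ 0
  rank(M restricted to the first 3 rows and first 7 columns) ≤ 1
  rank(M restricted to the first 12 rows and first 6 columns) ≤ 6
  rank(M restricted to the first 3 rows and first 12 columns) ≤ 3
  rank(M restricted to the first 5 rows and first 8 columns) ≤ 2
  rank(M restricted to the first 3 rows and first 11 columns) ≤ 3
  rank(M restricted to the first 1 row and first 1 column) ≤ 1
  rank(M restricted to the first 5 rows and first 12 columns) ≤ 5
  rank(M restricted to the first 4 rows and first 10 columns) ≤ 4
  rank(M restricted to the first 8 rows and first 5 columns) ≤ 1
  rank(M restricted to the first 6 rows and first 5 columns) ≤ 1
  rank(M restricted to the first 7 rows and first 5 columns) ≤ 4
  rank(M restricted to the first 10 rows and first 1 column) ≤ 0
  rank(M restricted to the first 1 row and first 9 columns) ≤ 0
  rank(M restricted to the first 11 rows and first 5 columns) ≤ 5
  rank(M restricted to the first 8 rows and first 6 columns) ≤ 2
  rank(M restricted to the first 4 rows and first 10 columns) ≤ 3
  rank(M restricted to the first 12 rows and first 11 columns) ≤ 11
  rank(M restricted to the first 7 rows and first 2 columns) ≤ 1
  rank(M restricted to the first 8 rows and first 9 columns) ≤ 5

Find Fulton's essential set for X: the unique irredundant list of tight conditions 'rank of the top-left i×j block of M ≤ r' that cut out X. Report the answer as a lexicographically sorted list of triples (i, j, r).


The tightest implied rank at each (i,j), from the 38 conditions:

  R[1]: 0 | 0 | 0 | 0 | 0 | 0 | 0 | 0 | 0 | 1 | 1 | 1
  R[2]: 0 | 0 | 0 | 0 | 0 | 0 | 0 | 0 | 1 | 2 | 2 | 2
  R[3]: 0 | 0 | 0 | 0 | 0 | 0 | 0 | 0 | 1 | 2 | 2 | 3
  R[4]: 0 | 1 | 1 | 1 | 1 | 1 | 1 | 1 | 2 | 3 | 3 | 4
  R[5]: 0 | 1 | 1 | 1 | 1 | 1 | 1 | 2 | 3 | 4 | 4 | 5
  R[6]: 0 | 1 | 1 | 1 | 1 | 1 | 1 | 2 | 3 | 4 | 5 | 6
  R[7]: 0 | 1 | 1 | 1 | 1 | 2 | 2 | 3 | 4 | 5 | 6 | 7
  R[8]: 0 | 1 | 1 | 1 | 1 | 2 | 3 | 4 | 5 | 6 | 7 | 8
  R[9]: 0 | 1 | 2 | 2 | 2 | 3 | 4 | 5 | 6 | 7 | 8 | 9
  R[10]: 0 | 1 | 2 | 2 | 3 | 4 | 5 | 6 | 7 | 8 | 9 | 10
  R[11]: 0 | 1 | 2 | 3 | 4 | 5 | 6 | 7 | 8 | 9 | 10 | 11
  R[12]: 1 | 2 | 3 | 4 | 5 | 6 | 7 | 8 | 9 | 10 | 11 | 12

so w = (10, 9, 12, 2, 8, 11, 6, 7, 3, 5, 4, 1).

ℓ(w)=51; the 7 essential cells (i,j,r):

[(1, 9, 0), (3, 8, 0), (3, 11, 2), (6, 7, 1), (8, 5, 1), (10, 4, 2), (11, 1, 0)]


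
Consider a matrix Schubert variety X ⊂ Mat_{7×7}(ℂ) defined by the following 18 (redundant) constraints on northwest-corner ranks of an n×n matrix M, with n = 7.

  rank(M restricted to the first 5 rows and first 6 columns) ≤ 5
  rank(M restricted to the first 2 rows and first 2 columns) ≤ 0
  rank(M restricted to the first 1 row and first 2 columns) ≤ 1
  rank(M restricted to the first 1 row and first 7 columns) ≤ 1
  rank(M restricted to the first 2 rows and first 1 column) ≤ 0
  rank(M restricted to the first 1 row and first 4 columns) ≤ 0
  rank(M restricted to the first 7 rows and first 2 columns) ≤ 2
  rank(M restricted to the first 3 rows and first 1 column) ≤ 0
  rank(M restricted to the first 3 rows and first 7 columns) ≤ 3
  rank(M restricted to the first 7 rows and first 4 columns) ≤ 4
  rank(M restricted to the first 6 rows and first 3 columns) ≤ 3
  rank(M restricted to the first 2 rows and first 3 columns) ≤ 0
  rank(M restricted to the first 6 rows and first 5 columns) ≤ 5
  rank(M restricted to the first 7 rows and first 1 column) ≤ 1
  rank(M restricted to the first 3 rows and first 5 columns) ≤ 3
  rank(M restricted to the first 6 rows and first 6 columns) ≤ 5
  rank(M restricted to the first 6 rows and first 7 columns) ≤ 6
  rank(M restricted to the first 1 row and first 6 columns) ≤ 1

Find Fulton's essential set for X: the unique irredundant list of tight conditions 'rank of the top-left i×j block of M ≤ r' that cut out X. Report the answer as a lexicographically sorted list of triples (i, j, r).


Rank table r_w(7×7) implied by the 18 constraints:

  0 0 0 0 1 1 1
  0 0 0 1 2 2 2
  0 1 1 2 3 3 3
  1 2 2 3 4 4 4
  1 2 3 4 5 5 5
  1 2 3 4 5 5 6
  1 2 3 4 5 6 7

giving w = (5, 4, 2, 1, 3, 7, 6) via Δ²R.

Rothe diagram D(w) (9 cells), 4 SE-corners (essential conditions):

[(1, 4, 0), (2, 3, 0), (3, 1, 0), (6, 6, 5)]


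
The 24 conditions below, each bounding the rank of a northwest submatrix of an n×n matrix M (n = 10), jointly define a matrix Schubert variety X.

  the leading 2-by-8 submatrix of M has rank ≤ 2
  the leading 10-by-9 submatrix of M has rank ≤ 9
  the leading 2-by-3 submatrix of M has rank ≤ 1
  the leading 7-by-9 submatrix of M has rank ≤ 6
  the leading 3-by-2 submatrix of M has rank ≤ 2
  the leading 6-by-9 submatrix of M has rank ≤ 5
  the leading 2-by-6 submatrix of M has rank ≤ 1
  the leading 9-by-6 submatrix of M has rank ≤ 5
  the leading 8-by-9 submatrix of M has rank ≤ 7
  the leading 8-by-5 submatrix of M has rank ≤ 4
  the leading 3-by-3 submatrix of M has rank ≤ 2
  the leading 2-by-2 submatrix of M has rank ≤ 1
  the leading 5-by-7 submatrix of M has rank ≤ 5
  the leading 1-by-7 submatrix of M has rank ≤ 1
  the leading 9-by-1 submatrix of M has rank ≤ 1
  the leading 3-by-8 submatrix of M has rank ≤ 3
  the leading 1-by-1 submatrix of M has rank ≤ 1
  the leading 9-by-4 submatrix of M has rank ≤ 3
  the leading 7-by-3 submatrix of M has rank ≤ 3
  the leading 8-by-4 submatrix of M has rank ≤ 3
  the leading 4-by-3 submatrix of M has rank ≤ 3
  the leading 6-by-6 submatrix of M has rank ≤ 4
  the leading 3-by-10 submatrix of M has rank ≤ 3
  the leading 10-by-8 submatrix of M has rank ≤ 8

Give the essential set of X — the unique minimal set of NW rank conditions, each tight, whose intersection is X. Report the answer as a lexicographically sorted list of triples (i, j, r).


Rank table r_w(10×10) implied by the 24 constraints:

  row 1: 1  1  1  1  1  1  1  1  1  1
  row 2: 1  1  1  1  1  1  2  2  2  2
  row 3: 1  2  2  2  2  2  3  3  3  3
  row 4: 1  2  3  3  3  3  4  4  4  4
  row 5: 1  2  3  3  4  4  5  5  5  5
  row 6: 1  2  3  3  4  4  5  5  5  6
  row 7: 1  2  3  3  4  5  6  6  6  7
  row 8: 1  2  3  3  4  5  6  7  7  8
  row 9: 1  2  3  3  4  5  6  7  8  9
  row 10: 1  2  3  4  5  6  7  8  9  10

second differences of R give the permutation w = (1, 7, 2, 3, 5, 10, 6, 8, 9, 4).

ℓ(w)=13; the 4 essential cells (i,j,r):

[(2, 6, 1), (6, 6, 4), (6, 9, 5), (9, 4, 3)]


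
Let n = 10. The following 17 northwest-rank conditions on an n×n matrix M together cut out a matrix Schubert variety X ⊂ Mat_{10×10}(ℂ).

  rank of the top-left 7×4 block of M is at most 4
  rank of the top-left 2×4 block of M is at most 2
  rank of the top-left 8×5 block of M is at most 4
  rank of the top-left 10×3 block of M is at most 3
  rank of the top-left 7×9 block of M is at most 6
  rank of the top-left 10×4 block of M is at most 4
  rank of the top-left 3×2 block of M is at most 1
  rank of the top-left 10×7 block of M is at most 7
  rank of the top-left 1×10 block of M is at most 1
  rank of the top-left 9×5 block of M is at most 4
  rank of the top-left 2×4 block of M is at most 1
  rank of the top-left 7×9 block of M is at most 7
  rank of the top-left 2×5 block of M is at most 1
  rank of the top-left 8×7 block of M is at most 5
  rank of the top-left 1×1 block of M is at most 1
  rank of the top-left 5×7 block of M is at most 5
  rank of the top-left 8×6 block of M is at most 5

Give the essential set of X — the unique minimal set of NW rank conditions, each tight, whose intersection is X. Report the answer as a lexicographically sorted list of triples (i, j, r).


Recovering R(i,j) via the rank-extension bound from the 17 conditions:

  R[1]: 1  1  1  1  1  1  1  1  1  1
  R[2]: 1  1  1  1  1  2  2  2  2  2
  R[3]: 1  1  2  2  2  3  3  3  3  3
  R[4]: 1  2  3  3  3  4  4  4  4  4
  R[5]: 1  2  3  4  4  5  5  5  5  5
  R[6]: 1  2  3  4  4  5  5  6  6  6
  R[7]: 1  2  3  4  4  5  5  6  6  7
  R[8]: 1  2  3  4  4  5  5  6  7  8
  R[9]: 1  2  3  4  4  5  6  7  8  9
  R[10]: 1  2  3  4  5  6  7  8  9  10

hence w(1..10) = (1, 6, 3, 2, 4, 8, 10, 9, 7, 5).

ℓ(w)=13; the 5 essential cells (i,j,r):

[(2, 5, 1), (3, 2, 1), (7, 9, 6), (8, 7, 5), (9, 5, 4)]


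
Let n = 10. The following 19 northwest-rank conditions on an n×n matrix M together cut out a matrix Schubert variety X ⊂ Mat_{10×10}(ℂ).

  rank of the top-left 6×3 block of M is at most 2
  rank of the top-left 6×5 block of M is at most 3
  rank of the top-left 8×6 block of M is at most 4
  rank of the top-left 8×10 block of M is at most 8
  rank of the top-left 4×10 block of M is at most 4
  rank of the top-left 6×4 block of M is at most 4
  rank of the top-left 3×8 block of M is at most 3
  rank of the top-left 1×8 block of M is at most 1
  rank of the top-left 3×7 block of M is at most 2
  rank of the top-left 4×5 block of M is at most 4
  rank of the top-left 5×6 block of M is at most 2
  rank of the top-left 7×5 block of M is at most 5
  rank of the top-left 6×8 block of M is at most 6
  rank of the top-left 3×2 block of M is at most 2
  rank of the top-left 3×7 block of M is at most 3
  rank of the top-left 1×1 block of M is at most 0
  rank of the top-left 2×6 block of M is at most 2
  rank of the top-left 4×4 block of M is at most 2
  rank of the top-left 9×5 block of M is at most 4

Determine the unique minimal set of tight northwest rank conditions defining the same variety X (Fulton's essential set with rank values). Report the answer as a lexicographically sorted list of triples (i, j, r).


Recovering R(i,j) via the rank-extension bound from the 19 conditions:

  i=1: 0 | 1 | 1 | 1 | 1 | 1 | 1 | 1 | 1 | 1
  i=2: 1 | 2 | 2 | 2 | 2 | 2 | 2 | 2 | 2 | 2
  i=3: 1 | 2 | 2 | 2 | 2 | 2 | 2 | 3 | 3 | 3
  i=4: 1 | 2 | 2 | 2 | 2 | 2 | 3 | 4 | 4 | 4
  i=5: 1 | 2 | 2 | 2 | 2 | 2 | 3 | 4 | 5 | 5
  i=6: 1 | 2 | 2 | 3 | 3 | 3 | 4 | 5 | 6 | 6
  i=7: 1 | 2 | 3 | 4 | 4 | 4 | 5 | 6 | 7 | 7
  i=8: 1 | 2 | 3 | 4 | 4 | 4 | 5 | 6 | 7 | 8
  i=9: 1 | 2 | 3 | 4 | 4 | 5 | 6 | 7 | 8 | 9
  i=10: 1 | 2 | 3 | 4 | 5 | 6 | 7 | 8 | 9 | 10

hence w(1..10) = (2, 1, 8, 7, 9, 4, 3, 10, 6, 5).

|D(w)|=18, |Ess(w)|=6:

[(1, 1, 0), (3, 7, 2), (5, 6, 2), (6, 3, 2), (8, 6, 4), (9, 5, 4)]


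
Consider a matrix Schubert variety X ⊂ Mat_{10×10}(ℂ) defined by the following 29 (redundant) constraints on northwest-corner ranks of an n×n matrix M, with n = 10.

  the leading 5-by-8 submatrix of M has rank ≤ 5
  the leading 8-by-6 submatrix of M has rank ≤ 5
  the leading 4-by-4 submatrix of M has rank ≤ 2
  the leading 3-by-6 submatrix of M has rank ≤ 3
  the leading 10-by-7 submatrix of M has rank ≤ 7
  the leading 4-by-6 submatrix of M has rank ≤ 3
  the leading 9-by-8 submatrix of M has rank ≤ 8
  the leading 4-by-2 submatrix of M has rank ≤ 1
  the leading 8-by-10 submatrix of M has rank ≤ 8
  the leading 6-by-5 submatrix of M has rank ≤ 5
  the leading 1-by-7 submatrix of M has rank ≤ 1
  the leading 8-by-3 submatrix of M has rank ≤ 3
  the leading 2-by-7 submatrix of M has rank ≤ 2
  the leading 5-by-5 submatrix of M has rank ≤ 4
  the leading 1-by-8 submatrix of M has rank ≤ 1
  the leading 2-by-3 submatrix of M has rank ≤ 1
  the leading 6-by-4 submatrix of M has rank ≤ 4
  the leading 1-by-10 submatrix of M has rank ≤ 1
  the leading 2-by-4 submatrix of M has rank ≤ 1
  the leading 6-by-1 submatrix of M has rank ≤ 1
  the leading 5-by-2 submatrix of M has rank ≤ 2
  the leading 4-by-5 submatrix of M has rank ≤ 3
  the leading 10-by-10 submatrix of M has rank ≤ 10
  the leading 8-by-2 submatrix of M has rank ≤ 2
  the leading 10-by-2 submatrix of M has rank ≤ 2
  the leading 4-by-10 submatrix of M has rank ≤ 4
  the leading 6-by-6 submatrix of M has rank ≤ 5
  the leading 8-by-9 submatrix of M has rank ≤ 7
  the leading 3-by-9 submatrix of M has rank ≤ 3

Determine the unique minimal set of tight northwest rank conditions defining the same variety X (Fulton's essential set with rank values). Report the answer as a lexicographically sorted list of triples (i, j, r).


The tightest implied rank at each (i,j), from the 29 conditions:

  i=1: 1 1 1 1 1 1 1 1 1 1
  i=2: 1 1 1 1 2 2 2 2 2 2
  i=3: 1 1 2 2 3 3 3 3 3 3
  i=4: 1 1 2 2 3 3 4 4 4 4
  i=5: 1 2 3 3 4 4 5 5 5 5
  i=6: 1 2 3 4 5 5 6 6 6 6
  i=7: 1 2 3 4 5 5 6 7 7 7
  i=8: 1 2 3 4 5 5 6 7 7 8
  i=9: 1 2 3 4 5 6 7 8 8 9
  i=10: 1 2 3 4 5 6 7 8 9 10

giving w = (1, 5, 3, 7, 2, 4, 8, 10, 6, 9) via Δ²R.

ℓ(w)=10; the 6 essential cells (i,j,r):

[(2, 4, 1), (4, 2, 1), (4, 4, 2), (4, 6, 3), (8, 6, 5), (8, 9, 7)]


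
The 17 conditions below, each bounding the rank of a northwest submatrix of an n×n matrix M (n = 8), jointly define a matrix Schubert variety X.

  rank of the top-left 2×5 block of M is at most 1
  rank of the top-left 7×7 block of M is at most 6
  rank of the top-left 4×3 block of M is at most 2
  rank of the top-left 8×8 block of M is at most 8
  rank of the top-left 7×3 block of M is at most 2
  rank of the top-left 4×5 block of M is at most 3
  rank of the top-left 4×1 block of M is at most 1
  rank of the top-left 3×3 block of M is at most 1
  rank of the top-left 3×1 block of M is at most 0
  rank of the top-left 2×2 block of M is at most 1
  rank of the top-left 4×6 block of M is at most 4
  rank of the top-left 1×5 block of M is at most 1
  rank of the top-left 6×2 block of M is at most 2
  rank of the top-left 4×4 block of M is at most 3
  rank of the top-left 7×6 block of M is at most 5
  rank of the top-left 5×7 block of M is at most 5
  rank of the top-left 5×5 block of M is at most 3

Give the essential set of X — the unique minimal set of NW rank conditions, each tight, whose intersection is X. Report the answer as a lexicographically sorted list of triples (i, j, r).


Propagating the 17 rank bounds to every northwest block:

  R[1]: 0 1 1 1 1 1 1 1
  R[2]: 0 1 1 1 1 2 2 2
  R[3]: 0 1 1 2 2 3 3 3
  R[4]: 1 2 2 3 3 4 4 4
  R[5]: 1 2 2 3 3 4 5 5
  R[6]: 1 2 2 3 4 5 6 6
  R[7]: 1 2 2 3 4 5 6 7
  R[8]: 1 2 3 4 5 6 7 8

the unique w with this rank table is (2, 6, 4, 1, 7, 5, 8, 3).

5 SE-corners of the 11-cell Rothe diagram give Ess(w):

[(2, 5, 1), (3, 1, 0), (3, 3, 1), (5, 5, 3), (7, 3, 2)]
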